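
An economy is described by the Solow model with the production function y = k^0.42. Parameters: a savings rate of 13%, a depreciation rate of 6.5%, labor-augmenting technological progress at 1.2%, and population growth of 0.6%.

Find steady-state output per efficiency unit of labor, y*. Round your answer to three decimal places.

In steady state, investment equals break-even investment: s·k^α = (n + g + δ)·k.
Dividing both sides by k: k^(1−α) = s / (n + g + δ).
k^0.58 = 0.13 / (0.006 + 0.012 + 0.065) = 0.13 / 0.083 = 1.5663
k* = 1.5663^(1/0.58) ≈ 2.1677
y* = (k*)^α = 2.1677^0.42 ≈ 1.3839

y* = 1.384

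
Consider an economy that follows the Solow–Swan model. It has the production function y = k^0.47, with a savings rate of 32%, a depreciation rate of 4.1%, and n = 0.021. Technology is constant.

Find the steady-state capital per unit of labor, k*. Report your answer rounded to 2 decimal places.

k* ≈ 22.12

In steady state, investment equals break-even investment: s·k^α = (n + δ)·k.
Dividing both sides by k: k^(1−α) = s / (n + δ).
k^0.53 = 0.32 / (0.021 + 0.041) = 0.32 / 0.062 = 5.1613
k* = 5.1613^(1/0.53) ≈ 22.1222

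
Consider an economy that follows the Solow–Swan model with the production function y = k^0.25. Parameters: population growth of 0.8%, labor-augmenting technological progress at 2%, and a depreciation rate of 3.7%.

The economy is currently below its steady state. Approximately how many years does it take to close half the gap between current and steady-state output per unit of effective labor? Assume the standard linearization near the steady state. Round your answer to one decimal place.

Near the steady state the convergence rate is λ = (1 − α)(n + g + δ).
λ = (1 − 0.25) × 0.065 = 0.75 × 0.065 = 0.04875
Half-life = ln 2 / λ = 0.6931 / 0.04875 ≈ 14.22 years

t_½ ≈ 14.2 years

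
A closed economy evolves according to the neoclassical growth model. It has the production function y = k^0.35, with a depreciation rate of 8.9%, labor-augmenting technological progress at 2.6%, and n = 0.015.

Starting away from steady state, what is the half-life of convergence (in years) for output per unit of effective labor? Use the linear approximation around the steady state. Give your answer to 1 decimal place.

half-life ≈ 8.2 years

Near the steady state the convergence rate is λ = (1 − α)(n + g + δ).
λ = (1 − 0.35) × 0.130 = 0.65 × 0.130 = 0.0845
Half-life = ln 2 / λ = 0.6931 / 0.0845 ≈ 8.20 years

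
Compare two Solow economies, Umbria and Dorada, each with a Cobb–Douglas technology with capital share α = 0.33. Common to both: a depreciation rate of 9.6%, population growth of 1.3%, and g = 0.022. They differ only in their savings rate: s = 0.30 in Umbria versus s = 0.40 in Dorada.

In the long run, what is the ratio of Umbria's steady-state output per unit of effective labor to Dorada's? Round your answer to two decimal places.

Steady-state y* = [s/(n + g + δ)]^(α/(1−α)), so the ratio is [ (s_U/(n + g + δ)_U) / (s_D/(n + g + δ)_D) ]^0.4925.
s_U/(n + g + δ)_U = 0.30/0.131 = 2.2901; s_D/(n + g + δ)_D = 0.40/0.131 = 3.0534.
Ratio = (2.2901/3.0534)^0.4925 = 0.7500^0.4925 ≈ 0.8679

y*_U / y*_D ≈ 0.87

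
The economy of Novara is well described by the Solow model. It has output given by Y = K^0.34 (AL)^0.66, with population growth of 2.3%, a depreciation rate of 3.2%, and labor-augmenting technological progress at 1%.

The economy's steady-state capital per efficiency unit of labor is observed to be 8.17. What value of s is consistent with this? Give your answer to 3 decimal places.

s ≈ 0.260

In steady state, investment equals break-even investment: s·k^α = (n + g + δ)·k.
So s / (n + g + δ) = (k*)^(1−α) = 8.17^0.66 = 4.0001.
Therefore s = 4.0001 × (n + g + δ) = 4.0001 × 0.065 = 0.2600.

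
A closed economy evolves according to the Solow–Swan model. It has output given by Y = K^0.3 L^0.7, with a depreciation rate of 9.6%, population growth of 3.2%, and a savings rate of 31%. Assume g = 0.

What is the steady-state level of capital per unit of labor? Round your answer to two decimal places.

Steady state requires s·f(k) = (n + δ)·k, i.e. s·k^α = (n + δ)·k.
Dividing both sides by k: k^(1−α) = s / (n + δ).
k^0.7 = 0.31 / (0.032 + 0.096) = 0.31 / 0.128 = 2.4219
k* = 2.4219^(1/0.7) ≈ 3.5383

k* = 3.54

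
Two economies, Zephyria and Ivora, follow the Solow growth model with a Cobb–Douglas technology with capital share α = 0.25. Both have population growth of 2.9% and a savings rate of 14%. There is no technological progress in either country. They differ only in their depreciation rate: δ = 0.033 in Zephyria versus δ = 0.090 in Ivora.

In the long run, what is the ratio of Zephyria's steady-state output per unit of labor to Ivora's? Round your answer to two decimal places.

ratio ≈ 1.24

Steady-state y* = [s/(n + δ)]^(α/(1−α)), so the ratio is [ (s_Z/(n + δ)_Z) / (s_I/(n + δ)_I) ]^0.3333.
s_Z/(n + δ)_Z = 0.14/0.062 = 2.2581; s_I/(n + δ)_I = 0.14/0.119 = 1.1765.
Ratio = (2.2581/1.1765)^0.3333 = 1.9193^0.3333 ≈ 1.2427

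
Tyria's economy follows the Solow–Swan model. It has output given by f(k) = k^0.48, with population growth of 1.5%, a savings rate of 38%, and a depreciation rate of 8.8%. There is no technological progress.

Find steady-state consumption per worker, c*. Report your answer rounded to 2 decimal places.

In steady state, investment equals break-even investment: s·k^α = (n + δ)·k.
Rearranging, k^(1−α) = s / (n + δ).
k^0.52 = 0.38 / (0.015 + 0.088) = 0.38 / 0.103 = 3.6893
k* = 3.6893^(1/0.52) ≈ 12.3105
y* = (k*)^α = 12.3105^0.48 ≈ 3.3368
c* = (1 − s)·y* = (1 − 0.38) × 3.3368 ≈ 2.0688

c* = 2.07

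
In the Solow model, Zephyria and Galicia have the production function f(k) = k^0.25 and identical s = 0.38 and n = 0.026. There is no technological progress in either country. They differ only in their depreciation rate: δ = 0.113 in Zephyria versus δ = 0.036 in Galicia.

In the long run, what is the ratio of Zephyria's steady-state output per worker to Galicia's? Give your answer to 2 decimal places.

ratio ≈ 0.76

Steady-state y* = [s/(n + δ)]^(α/(1−α)), so the ratio is [ (s_Z/(n + δ)_Z) / (s_G/(n + δ)_G) ]^0.3333.
s_Z/(n + δ)_Z = 0.38/0.139 = 2.7338; s_G/(n + δ)_G = 0.38/0.062 = 6.1290.
Ratio = (2.7338/6.1290)^0.3333 = 0.4460^0.3333 ≈ 0.7641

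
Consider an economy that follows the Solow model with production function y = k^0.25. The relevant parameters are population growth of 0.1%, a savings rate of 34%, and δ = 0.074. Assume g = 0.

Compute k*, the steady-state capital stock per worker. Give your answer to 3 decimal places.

k* = 7.503

At the steady state, Δk = 0, so s·k^α = (n + δ)·k.
Rearranging, k^(1−α) = s / (n + δ).
k^0.75 = 0.34 / (0.001 + 0.074) = 0.34 / 0.075 = 4.5333
k* = 4.5333^(1/0.75) ≈ 7.5027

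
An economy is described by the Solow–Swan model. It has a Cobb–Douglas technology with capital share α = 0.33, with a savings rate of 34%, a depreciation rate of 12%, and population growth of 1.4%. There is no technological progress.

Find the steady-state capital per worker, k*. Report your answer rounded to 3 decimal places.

k* ≈ 4.014

At the steady state, Δk = 0, so s·k^α = (n + δ)·k.
Rearranging, k^(1−α) = s / (n + δ).
k^0.67 = 0.34 / (0.014 + 0.120) = 0.34 / 0.134 = 2.5373
k* = 2.5373^(1/0.67) ≈ 4.0137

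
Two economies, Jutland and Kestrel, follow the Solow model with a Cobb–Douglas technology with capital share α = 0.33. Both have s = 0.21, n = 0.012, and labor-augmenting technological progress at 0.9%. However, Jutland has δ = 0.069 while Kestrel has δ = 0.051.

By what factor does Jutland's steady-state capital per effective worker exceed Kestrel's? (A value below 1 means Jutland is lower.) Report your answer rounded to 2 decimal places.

k*_J / k*_K ≈ 0.72

Steady-state k* = [s/(n + g + δ)]^(1/(1−α)), so the ratio is [ (s_J/(n + g + δ)_J) / (s_K/(n + g + δ)_K) ]^1.4925.
s_J/(n + g + δ)_J = 0.21/0.090 = 2.3333; s_K/(n + g + δ)_K = 0.21/0.072 = 2.9167.
Ratio = (2.3333/2.9167)^1.4925 = 0.8000^1.4925 ≈ 0.7167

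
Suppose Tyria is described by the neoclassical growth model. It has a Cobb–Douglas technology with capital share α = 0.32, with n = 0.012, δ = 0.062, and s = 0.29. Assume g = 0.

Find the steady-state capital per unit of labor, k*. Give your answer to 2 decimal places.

k* ≈ 7.45

In steady state, investment equals break-even investment: s·k^α = (n + δ)·k.
Rearranging, k^(1−α) = s / (n + δ).
k^0.68 = 0.29 / (0.012 + 0.062) = 0.29 / 0.074 = 3.9189
k* = 3.9189^(1/0.68) ≈ 7.4525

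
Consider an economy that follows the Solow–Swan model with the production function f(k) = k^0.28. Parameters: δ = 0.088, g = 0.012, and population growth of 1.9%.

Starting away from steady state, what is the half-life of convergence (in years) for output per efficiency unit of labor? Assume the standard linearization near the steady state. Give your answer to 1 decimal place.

half-life ≈ 8.1 years

Near the steady state the convergence rate is λ = (1 − α)(n + g + δ).
λ = (1 − 0.28) × 0.119 = 0.72 × 0.119 = 0.08568
Half-life = ln 2 / λ = 0.6931 / 0.08568 ≈ 8.09 years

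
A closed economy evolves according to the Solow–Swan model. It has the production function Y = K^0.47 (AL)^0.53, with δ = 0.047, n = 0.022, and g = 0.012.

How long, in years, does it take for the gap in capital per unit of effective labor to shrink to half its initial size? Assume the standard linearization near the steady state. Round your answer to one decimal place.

Near the steady state the convergence rate is λ = (1 − α)(n + g + δ).
λ = (1 − 0.47) × 0.081 = 0.53 × 0.081 = 0.04293
Half-life = ln 2 / λ = 0.6931 / 0.04293 ≈ 16.14 years

half-life ≈ 16.1 years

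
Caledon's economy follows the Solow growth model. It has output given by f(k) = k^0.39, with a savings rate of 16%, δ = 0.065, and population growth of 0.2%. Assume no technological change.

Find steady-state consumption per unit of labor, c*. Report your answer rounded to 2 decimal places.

c* = 1.47

Steady state requires s·f(k) = (n + δ)·k, i.e. s·k^α = (n + δ)·k.
Dividing both sides by k: k^(1−α) = s / (n + δ).
k^0.61 = 0.16 / (0.002 + 0.065) = 0.16 / 0.067 = 2.3881
k* = 2.3881^(1/0.61) ≈ 4.1664
y* = (k*)^α = 4.1664^0.39 ≈ 1.7446
c* = (1 − s)·y* = (1 − 0.16) × 1.7446 ≈ 1.4655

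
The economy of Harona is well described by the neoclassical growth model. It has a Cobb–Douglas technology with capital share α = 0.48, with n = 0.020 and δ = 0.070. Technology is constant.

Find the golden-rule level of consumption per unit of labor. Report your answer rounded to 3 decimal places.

c_gold ≈ 2.438

At the golden rule, f'(k) = n + δ, so α·k^(α−1) = n + δ and k_gold = (α/(n + δ))^(1/(1−α)).
k_gold = (0.48/0.090)^(1/0.52) = 5.3333^1.9231 ≈ 25.0084
c_gold = f(k_gold) − (n + δ)·k_gold = 4.6890 − 0.090×25.0084 ≈ 2.4382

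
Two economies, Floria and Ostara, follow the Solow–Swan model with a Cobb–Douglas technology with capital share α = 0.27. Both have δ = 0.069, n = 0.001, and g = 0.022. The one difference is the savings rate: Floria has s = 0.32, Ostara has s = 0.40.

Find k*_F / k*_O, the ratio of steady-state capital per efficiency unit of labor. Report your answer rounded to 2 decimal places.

k*_F / k*_O ≈ 0.74

Steady-state k* = [s/(n + g + δ)]^(1/(1−α)), so the ratio is [ (s_F/(n + g + δ)_F) / (s_O/(n + g + δ)_O) ]^1.3699.
s_F/(n + g + δ)_F = 0.32/0.092 = 3.4783; s_O/(n + g + δ)_O = 0.40/0.092 = 4.3478.
Ratio = (3.4783/4.3478)^1.3699 = 0.8000^1.3699 ≈ 0.7366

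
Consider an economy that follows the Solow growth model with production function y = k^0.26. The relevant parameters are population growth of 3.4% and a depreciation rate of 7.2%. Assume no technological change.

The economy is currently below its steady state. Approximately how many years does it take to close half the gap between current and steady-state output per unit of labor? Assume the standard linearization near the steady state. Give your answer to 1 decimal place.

half-life ≈ 8.8 years

Near the steady state the convergence rate is λ = (1 − α)(n + δ).
λ = (1 − 0.26) × 0.106 = 0.74 × 0.106 = 0.07844
Half-life = ln 2 / λ = 0.6931 / 0.07844 ≈ 8.84 years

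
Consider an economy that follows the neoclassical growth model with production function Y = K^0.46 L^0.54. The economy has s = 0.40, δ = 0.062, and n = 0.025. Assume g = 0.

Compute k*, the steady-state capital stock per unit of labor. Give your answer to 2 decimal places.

k* = 16.86

In steady state, investment equals break-even investment: s·k^α = (n + δ)·k.
Dividing both sides by k: k^(1−α) = s / (n + δ).
k^0.54 = 0.40 / (0.025 + 0.062) = 0.40 / 0.087 = 4.5977
k* = 4.5977^(1/0.54) ≈ 16.8627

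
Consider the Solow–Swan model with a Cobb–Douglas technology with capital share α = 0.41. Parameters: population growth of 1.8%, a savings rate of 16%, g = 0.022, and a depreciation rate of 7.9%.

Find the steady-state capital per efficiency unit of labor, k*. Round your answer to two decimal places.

Steady state requires s·f(k) = (n + g + δ)·k, i.e. s·k^α = (n + g + δ)·k.
Rearranging, k^(1−α) = s / (n + g + δ).
k^0.59 = 0.16 / (0.018 + 0.022 + 0.079) = 0.16 / 0.119 = 1.3445
k* = 1.3445^(1/0.59) ≈ 1.6516

k* = 1.65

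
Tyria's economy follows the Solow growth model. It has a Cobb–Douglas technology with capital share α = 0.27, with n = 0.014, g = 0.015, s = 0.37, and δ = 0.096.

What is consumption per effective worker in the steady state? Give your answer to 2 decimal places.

In steady state, investment equals break-even investment: s·k^α = (n + g + δ)·k.
Dividing both sides by k: k^(1−α) = s / (n + g + δ).
k^0.73 = 0.37 / (0.014 + 0.015 + 0.096) = 0.37 / 0.125 = 2.9600
k* = 2.9600^(1/0.73) ≈ 4.4219
y* = (k*)^α = 4.4219^0.27 ≈ 1.4939
c* = (1 − s)·y* = (1 − 0.37) × 1.4939 ≈ 0.9412

c* = 0.94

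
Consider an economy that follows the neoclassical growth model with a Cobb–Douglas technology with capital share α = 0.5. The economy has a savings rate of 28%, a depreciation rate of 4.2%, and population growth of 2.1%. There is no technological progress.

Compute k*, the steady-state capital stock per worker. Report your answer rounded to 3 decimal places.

In steady state, investment equals break-even investment: s·k^α = (n + δ)·k.
Rearranging, k^(1−α) = s / (n + δ).
k^0.5 = 0.28 / (0.021 + 0.042) = 0.28 / 0.063 = 4.4444
k* = 4.4444^(1/0.5) ≈ 19.7527

k* ≈ 19.753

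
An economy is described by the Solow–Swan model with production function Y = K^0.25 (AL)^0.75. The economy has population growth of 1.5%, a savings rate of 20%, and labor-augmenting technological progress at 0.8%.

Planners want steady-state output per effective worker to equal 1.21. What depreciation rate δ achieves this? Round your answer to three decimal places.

In steady state, investment equals break-even investment: s·k^α = (n + g + δ)·k.
Since y* = [s/(n + g + δ)]^(α/(1−α)), we have s/(n + g + δ) = (y*)^((1−α)/α) = 1.21^3 = 1.7716.
Therefore n + g + δ = s / 1.7716 = 0.20 / 1.7716 = 0.1129, so δ = 0.1129 − 0.023 = 0.0899.

δ ≈ 0.090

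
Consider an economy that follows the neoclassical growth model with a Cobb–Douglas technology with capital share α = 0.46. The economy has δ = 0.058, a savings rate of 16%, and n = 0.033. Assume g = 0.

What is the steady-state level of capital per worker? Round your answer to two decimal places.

Steady state requires s·f(k) = (n + δ)·k, i.e. s·k^α = (n + δ)·k.
Rearranging, k^(1−α) = s / (n + δ).
k^0.54 = 0.16 / (0.033 + 0.058) = 0.16 / 0.091 = 1.7582
k* = 1.7582^(1/0.54) ≈ 2.8433

k* ≈ 2.84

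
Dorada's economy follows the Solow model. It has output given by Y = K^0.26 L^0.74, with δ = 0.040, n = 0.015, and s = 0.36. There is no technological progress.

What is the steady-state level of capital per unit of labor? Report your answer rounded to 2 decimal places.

At the steady state, Δk = 0, so s·k^α = (n + δ)·k.
Rearranging, k^(1−α) = s / (n + δ).
k^0.74 = 0.36 / (0.015 + 0.040) = 0.36 / 0.055 = 6.5455
k* = 6.5455^(1/0.74) ≈ 12.6656

k* ≈ 12.67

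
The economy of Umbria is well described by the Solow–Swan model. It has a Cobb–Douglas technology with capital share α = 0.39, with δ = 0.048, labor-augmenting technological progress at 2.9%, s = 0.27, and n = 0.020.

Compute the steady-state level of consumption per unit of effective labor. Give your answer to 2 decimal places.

In steady state, investment equals break-even investment: s·k^α = (n + g + δ)·k.
Dividing both sides by k: k^(1−α) = s / (n + g + δ).
k^0.61 = 0.27 / (0.020 + 0.029 + 0.048) = 0.27 / 0.097 = 2.7835
k* = 2.7835^(1/0.61) ≈ 5.3560
y* = (k*)^α = 5.3560^0.39 ≈ 1.9242
c* = (1 − s)·y* = (1 − 0.27) × 1.9242 ≈ 1.4047

c* ≈ 1.40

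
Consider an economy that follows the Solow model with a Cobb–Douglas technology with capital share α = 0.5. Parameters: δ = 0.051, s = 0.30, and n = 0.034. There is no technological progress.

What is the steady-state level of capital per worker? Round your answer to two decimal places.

At the steady state, Δk = 0, so s·k^α = (n + δ)·k.
Dividing both sides by k: k^(1−α) = s / (n + δ).
k^0.5 = 0.30 / (0.034 + 0.051) = 0.30 / 0.085 = 3.5294
k* = 3.5294^(1/0.5) ≈ 12.4567

k* = 12.46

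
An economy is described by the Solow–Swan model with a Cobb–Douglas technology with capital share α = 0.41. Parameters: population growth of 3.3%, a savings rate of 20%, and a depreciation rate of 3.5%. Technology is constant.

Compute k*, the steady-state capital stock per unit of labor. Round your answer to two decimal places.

At the steady state, Δk = 0, so s·k^α = (n + δ)·k.
Dividing both sides by k: k^(1−α) = s / (n + δ).
k^0.59 = 0.20 / (0.033 + 0.035) = 0.20 / 0.068 = 2.9412
k* = 2.9412^(1/0.59) ≈ 6.2246

k* = 6.22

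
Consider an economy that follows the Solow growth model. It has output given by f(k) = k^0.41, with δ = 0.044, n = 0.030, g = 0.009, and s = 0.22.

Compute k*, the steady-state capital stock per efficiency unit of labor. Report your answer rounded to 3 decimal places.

k* ≈ 5.218

In steady state, investment equals break-even investment: s·k^α = (n + g + δ)·k.
Rearranging, k^(1−α) = s / (n + g + δ).
k^0.59 = 0.22 / (0.030 + 0.009 + 0.044) = 0.22 / 0.083 = 2.6506
k* = 2.6506^(1/0.59) ≈ 5.2183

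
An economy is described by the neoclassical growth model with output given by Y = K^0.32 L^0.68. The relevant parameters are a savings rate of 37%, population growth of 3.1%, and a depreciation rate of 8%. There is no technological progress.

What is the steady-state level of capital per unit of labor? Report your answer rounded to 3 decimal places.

Steady state requires s·f(k) = (n + δ)·k, i.e. s·k^α = (n + δ)·k.
Dividing both sides by k: k^(1−α) = s / (n + δ).
k^0.68 = 0.37 / (0.031 + 0.080) = 0.37 / 0.111 = 3.3333
k* = 3.3333^(1/0.68) ≈ 5.8740

k* ≈ 5.874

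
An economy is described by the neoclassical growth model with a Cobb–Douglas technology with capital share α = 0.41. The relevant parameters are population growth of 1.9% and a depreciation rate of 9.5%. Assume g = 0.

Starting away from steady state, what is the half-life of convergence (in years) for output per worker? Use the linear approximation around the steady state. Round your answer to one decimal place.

t_½ ≈ 10.3 years

Near the steady state the convergence rate is λ = (1 − α)(n + δ).
λ = (1 − 0.41) × 0.114 = 0.59 × 0.114 = 0.06726
Half-life = ln 2 / λ = 0.6931 / 0.06726 ≈ 10.30 years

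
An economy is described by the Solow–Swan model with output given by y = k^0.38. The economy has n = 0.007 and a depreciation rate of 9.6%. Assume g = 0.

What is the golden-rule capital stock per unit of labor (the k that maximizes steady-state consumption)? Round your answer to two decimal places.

The golden rule sets f'(k) = n + δ, i.e. α·k^(α−1) = n + δ.
So k^(1−α) = α / (n + δ) = 0.38 / 0.103 = 3.6893.
k_gold = 3.6893^(1/0.62) ≈ 8.2116

k_gold ≈ 8.21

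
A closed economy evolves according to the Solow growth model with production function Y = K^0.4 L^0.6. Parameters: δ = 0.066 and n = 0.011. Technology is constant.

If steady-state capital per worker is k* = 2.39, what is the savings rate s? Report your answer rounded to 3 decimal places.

Steady state requires s·f(k) = (n + δ)·k, i.e. s·k^α = (n + δ)·k.
So s / (n + δ) = (k*)^(1−α) = 2.39^0.6 = 1.6867.
Therefore s = 1.6867 × (n + δ) = 1.6867 × 0.077 = 0.1299.

s ≈ 0.130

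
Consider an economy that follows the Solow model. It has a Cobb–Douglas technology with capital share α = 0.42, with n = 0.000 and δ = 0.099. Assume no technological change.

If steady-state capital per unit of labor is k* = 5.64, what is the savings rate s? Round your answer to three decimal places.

s ≈ 0.270

At the steady state, Δk = 0, so s·k^α = (n + δ)·k.
So s / (n + δ) = (k*)^(1−α) = 5.64^0.58 = 2.7274.
Therefore s = 2.7274 × (n + δ) = 2.7274 × 0.099 = 0.2700.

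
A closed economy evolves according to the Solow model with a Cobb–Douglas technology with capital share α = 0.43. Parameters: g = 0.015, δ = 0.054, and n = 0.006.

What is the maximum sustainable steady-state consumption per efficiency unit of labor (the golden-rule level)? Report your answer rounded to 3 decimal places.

At the golden rule, f'(k) = n + g + δ, so α·k^(α−1) = n + g + δ and k_gold = (α/(n + g + δ))^(1/(1−α)).
k_gold = (0.43/0.075)^(1/0.57) = 5.7333^1.7544 ≈ 21.4065
c_gold = f(k_gold) − (n + g + δ)·k_gold = 3.7337 − 0.075×21.4065 ≈ 2.1282

c_gold ≈ 2.128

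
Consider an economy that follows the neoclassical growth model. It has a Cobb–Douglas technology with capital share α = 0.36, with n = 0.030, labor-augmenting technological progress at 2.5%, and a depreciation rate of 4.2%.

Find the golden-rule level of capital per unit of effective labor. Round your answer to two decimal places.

The golden rule sets f'(k) = n + g + δ, i.e. α·k^(α−1) = n + g + δ.
So k^(1−α) = α / (n + g + δ) = 0.36 / 0.097 = 3.7113.
k_gold = 3.7113^(1/0.64) ≈ 7.7604

k_gold ≈ 7.76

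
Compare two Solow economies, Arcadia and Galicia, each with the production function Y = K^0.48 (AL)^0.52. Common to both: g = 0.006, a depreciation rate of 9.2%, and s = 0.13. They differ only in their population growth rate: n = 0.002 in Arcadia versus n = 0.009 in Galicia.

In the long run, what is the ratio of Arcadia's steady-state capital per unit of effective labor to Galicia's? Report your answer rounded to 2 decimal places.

Steady-state k* = [s/(n + g + δ)]^(1/(1−α)), so the ratio is [ (s_A/(n + g + δ)_A) / (s_G/(n + g + δ)_G) ]^1.9231.
s_A/(n + g + δ)_A = 0.13/0.100 = 1.3000; s_G/(n + g + δ)_G = 0.13/0.107 = 1.2150.
Ratio = (1.3000/1.2150)^1.9231 = 1.0700^1.9231 ≈ 1.1390

ratio ≈ 1.14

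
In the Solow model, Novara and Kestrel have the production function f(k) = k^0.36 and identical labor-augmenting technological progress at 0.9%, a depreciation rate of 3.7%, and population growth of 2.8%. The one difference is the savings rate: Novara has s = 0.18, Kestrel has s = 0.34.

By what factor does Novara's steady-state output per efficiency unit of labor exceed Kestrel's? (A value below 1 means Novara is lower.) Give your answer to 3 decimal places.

Steady-state y* = [s/(n + g + δ)]^(α/(1−α)), so the ratio is [ (s_N/(n + g + δ)_N) / (s_K/(n + g + δ)_K) ]^0.5625.
s_N/(n + g + δ)_N = 0.18/0.074 = 2.4324; s_K/(n + g + δ)_K = 0.34/0.074 = 4.5946.
Ratio = (2.4324/4.5946)^0.5625 = 0.5294^0.5625 ≈ 0.6992

ratio ≈ 0.699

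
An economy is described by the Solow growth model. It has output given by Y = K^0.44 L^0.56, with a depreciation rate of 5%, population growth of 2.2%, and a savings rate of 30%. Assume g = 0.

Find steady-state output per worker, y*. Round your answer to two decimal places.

y* ≈ 3.07

At the steady state, Δk = 0, so s·k^α = (n + δ)·k.
Rearranging, k^(1−α) = s / (n + δ).
k^0.56 = 0.30 / (0.022 + 0.050) = 0.30 / 0.072 = 4.1667
k* = 4.1667^(1/0.56) ≈ 12.7871
y* = (k*)^α = 12.7871^0.44 ≈ 3.0689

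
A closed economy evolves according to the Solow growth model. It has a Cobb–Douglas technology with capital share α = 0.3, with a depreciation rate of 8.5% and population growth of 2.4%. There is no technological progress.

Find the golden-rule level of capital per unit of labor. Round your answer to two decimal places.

The golden rule sets f'(k) = n + δ, i.e. α·k^(α−1) = n + δ.
So k^(1−α) = α / (n + δ) = 0.3 / 0.109 = 2.7523.
k_gold = 2.7523^(1/0.7) ≈ 4.2475

k_gold ≈ 4.25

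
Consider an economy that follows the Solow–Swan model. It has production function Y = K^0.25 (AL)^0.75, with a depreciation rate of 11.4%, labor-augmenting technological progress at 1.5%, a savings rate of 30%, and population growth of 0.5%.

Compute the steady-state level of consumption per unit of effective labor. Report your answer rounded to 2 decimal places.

c* = 0.92

Steady state requires s·f(k) = (n + g + δ)·k, i.e. s·k^α = (n + g + δ)·k.
Rearranging, k^(1−α) = s / (n + g + δ).
k^0.75 = 0.30 / (0.005 + 0.015 + 0.114) = 0.30 / 0.134 = 2.2388
k* = 2.2388^(1/0.75) ≈ 2.9288
y* = (k*)^α = 2.9288^0.25 ≈ 1.3082
c* = (1 − s)·y* = (1 − 0.30) × 1.3082 ≈ 0.9157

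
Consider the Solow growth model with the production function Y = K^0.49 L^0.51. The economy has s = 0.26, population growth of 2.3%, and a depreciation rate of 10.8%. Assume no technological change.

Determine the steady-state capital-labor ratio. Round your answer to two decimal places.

k* = 3.83

At the steady state, Δk = 0, so s·k^α = (n + δ)·k.
Rearranging, k^(1−α) = s / (n + δ).
k^0.51 = 0.26 / (0.023 + 0.108) = 0.26 / 0.131 = 1.9847
k* = 1.9847^(1/0.51) ≈ 3.8346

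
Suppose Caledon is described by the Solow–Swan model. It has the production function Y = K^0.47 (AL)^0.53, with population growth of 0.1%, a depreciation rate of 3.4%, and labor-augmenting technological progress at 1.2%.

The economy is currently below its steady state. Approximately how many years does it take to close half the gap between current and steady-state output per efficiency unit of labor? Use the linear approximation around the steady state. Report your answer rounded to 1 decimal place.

Near the steady state the convergence rate is λ = (1 − α)(n + g + δ).
λ = (1 − 0.47) × 0.047 = 0.53 × 0.047 = 0.02491
Half-life = ln 2 / λ = 0.6931 / 0.02491 ≈ 27.82 years

half-life ≈ 27.8 years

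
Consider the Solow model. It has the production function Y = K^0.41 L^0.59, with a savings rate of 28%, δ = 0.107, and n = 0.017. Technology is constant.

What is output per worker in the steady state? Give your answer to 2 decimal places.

y* = 1.76

Steady state requires s·f(k) = (n + δ)·k, i.e. s·k^α = (n + δ)·k.
Dividing both sides by k: k^(1−α) = s / (n + δ).
k^0.59 = 0.28 / (0.017 + 0.107) = 0.28 / 0.124 = 2.2581
k* = 2.2581^(1/0.59) ≈ 3.9771
y* = (k*)^α = 3.9771^0.41 ≈ 1.7613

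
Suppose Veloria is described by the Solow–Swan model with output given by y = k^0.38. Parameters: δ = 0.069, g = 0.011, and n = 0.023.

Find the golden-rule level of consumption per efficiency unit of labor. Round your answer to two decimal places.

c_gold ≈ 1.38

At the golden rule, f'(k) = n + g + δ, so α·k^(α−1) = n + g + δ and k_gold = (α/(n + g + δ))^(1/(1−α)).
k_gold = (0.38/0.103)^(1/0.62) = 3.6893^1.6129 ≈ 8.2115
c_gold = f(k_gold) − (n + g + δ)·k_gold = 2.2258 − 0.103×8.2115 ≈ 1.3800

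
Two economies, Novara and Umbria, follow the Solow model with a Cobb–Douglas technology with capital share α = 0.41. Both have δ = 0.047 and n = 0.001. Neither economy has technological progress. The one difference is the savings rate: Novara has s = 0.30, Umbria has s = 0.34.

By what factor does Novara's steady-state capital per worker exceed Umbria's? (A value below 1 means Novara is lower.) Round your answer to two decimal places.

Steady-state k* = [s/(n + δ)]^(1/(1−α)), so the ratio is [ (s_N/(n + δ)_N) / (s_U/(n + δ)_U) ]^1.6949.
s_N/(n + δ)_N = 0.30/0.048 = 6.2500; s_U/(n + δ)_U = 0.34/0.048 = 7.0833.
Ratio = (6.2500/7.0833)^1.6949 = 0.8824^1.6949 ≈ 0.8089

ratio ≈ 0.81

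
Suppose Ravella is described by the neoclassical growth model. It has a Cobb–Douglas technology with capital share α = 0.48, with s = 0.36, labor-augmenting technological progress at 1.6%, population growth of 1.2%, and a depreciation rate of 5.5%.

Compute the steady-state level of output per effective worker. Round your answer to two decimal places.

Steady state requires s·f(k) = (n + g + δ)·k, i.e. s·k^α = (n + g + δ)·k.
Rearranging, k^(1−α) = s / (n + g + δ).
k^0.52 = 0.36 / (0.012 + 0.016 + 0.055) = 0.36 / 0.083 = 4.3373
k* = 4.3373^(1/0.52) ≈ 16.8044
y* = (k*)^α = 16.8044^0.48 ≈ 3.8744

y* = 3.87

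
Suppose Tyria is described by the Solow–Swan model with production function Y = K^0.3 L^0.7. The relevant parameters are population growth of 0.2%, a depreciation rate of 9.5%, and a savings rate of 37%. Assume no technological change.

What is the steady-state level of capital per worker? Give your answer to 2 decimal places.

At the steady state, Δk = 0, so s·k^α = (n + δ)·k.
Rearranging, k^(1−α) = s / (n + δ).
k^0.7 = 0.37 / (0.002 + 0.095) = 0.37 / 0.097 = 3.8144
k* = 3.8144^(1/0.7) ≈ 6.7703

k* ≈ 6.77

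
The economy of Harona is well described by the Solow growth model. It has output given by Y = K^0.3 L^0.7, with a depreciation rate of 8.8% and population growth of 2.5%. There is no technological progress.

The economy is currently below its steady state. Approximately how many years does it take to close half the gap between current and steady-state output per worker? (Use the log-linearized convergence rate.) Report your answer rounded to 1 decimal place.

about 8.8 years

Near the steady state the convergence rate is λ = (1 − α)(n + δ).
λ = (1 − 0.3) × 0.113 = 0.7 × 0.113 = 0.0791
Half-life = ln 2 / λ = 0.6931 / 0.0791 ≈ 8.76 years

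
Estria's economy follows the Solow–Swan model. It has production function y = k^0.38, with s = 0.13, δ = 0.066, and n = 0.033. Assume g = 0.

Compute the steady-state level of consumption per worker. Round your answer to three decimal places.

c* ≈ 1.028

In steady state, investment equals break-even investment: s·k^α = (n + δ)·k.
Rearranging, k^(1−α) = s / (n + δ).
k^0.62 = 0.13 / (0.033 + 0.066) = 0.13 / 0.099 = 1.3131
k* = 1.3131^(1/0.62) ≈ 1.5517
y* = (k*)^α = 1.5517^0.38 ≈ 1.1817
c* = (1 − s)·y* = (1 − 0.13) × 1.1817 ≈ 1.0281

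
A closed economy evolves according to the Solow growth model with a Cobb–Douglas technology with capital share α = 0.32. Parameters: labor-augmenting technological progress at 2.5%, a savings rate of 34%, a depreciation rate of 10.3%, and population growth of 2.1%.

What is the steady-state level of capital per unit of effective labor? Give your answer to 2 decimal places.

In steady state, investment equals break-even investment: s·k^α = (n + g + δ)·k.
Rearranging, k^(1−α) = s / (n + g + δ).
k^0.68 = 0.34 / (0.021 + 0.025 + 0.103) = 0.34 / 0.149 = 2.2819
k* = 2.2819^(1/0.68) ≈ 3.3644

k* = 3.36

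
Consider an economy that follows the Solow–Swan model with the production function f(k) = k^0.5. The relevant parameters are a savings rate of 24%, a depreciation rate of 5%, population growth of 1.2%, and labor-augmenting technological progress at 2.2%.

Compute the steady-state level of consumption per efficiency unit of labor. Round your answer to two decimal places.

c* ≈ 2.17

At the steady state, Δk = 0, so s·k^α = (n + g + δ)·k.
Rearranging, k^(1−α) = s / (n + g + δ).
k^0.5 = 0.24 / (0.012 + 0.022 + 0.050) = 0.24 / 0.084 = 2.8571
k* = 2.8571^(1/0.5) ≈ 8.1630
y* = (k*)^α = 8.1630^0.5 ≈ 2.8571
c* = (1 − s)·y* = (1 − 0.24) × 2.8571 ≈ 2.1714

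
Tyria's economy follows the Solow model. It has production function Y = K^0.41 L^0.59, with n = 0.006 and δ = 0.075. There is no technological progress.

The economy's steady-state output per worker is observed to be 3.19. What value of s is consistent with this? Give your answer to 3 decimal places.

Steady state requires s·f(k) = (n + δ)·k, i.e. s·k^α = (n + δ)·k.
Since y* = [s/(n + δ)]^(α/(1−α)), we have s/(n + δ) = (y*)^((1−α)/α) = 3.19^1.439 = 5.3083.
Therefore s = 5.3083 × (n + δ) = 5.3083 × 0.081 = 0.4300.

s ≈ 0.430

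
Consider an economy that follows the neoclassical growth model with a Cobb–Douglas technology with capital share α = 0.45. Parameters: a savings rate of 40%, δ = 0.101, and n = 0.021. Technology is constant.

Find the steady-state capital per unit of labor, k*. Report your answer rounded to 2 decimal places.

In steady state, investment equals break-even investment: s·k^α = (n + δ)·k.
Rearranging, k^(1−α) = s / (n + δ).
k^0.55 = 0.40 / (0.021 + 0.101) = 0.40 / 0.122 = 3.2787
k* = 3.2787^(1/0.55) ≈ 8.6624

k* ≈ 8.66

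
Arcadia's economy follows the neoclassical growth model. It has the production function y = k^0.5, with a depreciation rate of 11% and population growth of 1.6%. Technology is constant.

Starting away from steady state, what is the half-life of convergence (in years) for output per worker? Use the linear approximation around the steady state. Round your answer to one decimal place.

about 11.0 years

Near the steady state the convergence rate is λ = (1 − α)(n + δ).
λ = (1 − 0.5) × 0.126 = 0.5 × 0.126 = 0.0630
Half-life = ln 2 / λ = 0.6931 / 0.0630 ≈ 11.00 years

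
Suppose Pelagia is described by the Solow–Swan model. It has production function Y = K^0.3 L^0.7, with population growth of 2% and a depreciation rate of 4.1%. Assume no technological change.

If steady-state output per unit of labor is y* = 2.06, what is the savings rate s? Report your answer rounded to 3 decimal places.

In steady state, investment equals break-even investment: s·k^α = (n + δ)·k.
Since y* = [s/(n + δ)]^(α/(1−α)), we have s/(n + δ) = (y*)^((1−α)/α) = 2.06^2.3333 = 5.3994.
Therefore s = 5.3994 × (n + δ) = 5.3994 × 0.061 = 0.3294.

s ≈ 0.329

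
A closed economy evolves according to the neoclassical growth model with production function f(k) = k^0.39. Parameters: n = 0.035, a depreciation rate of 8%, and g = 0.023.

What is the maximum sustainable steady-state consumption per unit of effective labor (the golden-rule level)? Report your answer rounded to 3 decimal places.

c_gold ≈ 1.185

At the golden rule, f'(k) = n + g + δ, so α·k^(α−1) = n + g + δ and k_gold = (α/(n + g + δ))^(1/(1−α)).
k_gold = (0.39/0.138)^(1/0.61) = 2.8261^1.6393 ≈ 5.4908
c_gold = f(k_gold) − (n + g + δ)·k_gold = 1.9429 − 0.138×5.4908 ≈ 1.1852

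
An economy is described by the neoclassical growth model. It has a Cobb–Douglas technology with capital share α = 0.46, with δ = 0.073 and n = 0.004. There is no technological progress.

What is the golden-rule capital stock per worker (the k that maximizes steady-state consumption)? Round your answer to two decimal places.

The golden rule sets f'(k) = n + δ, i.e. α·k^(α−1) = n + δ.
So k^(1−α) = α / (n + δ) = 0.46 / 0.077 = 5.9740.
k_gold = 5.9740^(1/0.54) ≈ 27.3860

k_gold ≈ 27.39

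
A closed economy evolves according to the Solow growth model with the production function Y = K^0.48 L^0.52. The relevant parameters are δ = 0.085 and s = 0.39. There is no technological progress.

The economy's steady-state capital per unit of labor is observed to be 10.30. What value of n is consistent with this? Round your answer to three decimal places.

At the steady state, Δk = 0, so s·k^α = (n + δ)·k.
So s / (n + δ) = (k*)^(1−α) = 10.30^0.52 = 3.3626.
Therefore n + δ = s / 3.3626 = 0.39 / 3.3626 = 0.1160, so n = 0.1160 − 0.085 = 0.0310.

n ≈ 0.031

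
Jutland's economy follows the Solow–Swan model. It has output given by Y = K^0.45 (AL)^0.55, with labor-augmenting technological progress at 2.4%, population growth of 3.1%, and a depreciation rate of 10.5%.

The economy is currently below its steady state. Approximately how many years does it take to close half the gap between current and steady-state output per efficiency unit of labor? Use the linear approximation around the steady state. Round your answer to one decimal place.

Near the steady state the convergence rate is λ = (1 − α)(n + g + δ).
λ = (1 − 0.45) × 0.160 = 0.55 × 0.160 = 0.0880
Half-life = ln 2 / λ = 0.6931 / 0.0880 ≈ 7.88 years

half-life ≈ 7.9 years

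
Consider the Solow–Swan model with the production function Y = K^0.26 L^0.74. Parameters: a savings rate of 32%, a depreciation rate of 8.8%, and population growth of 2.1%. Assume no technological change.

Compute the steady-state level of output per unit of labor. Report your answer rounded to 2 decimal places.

At the steady state, Δk = 0, so s·k^α = (n + δ)·k.
Dividing both sides by k: k^(1−α) = s / (n + δ).
k^0.74 = 0.32 / (0.021 + 0.088) = 0.32 / 0.109 = 2.9358
k* = 2.9358^(1/0.74) ≈ 4.2861
y* = (k*)^α = 4.2861^0.26 ≈ 1.4599

y* = 1.46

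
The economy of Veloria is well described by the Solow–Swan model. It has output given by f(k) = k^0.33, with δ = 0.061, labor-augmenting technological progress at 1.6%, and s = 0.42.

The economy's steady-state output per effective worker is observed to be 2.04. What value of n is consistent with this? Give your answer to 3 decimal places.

In steady state, investment equals break-even investment: s·k^α = (n + g + δ)·k.
Since y* = [s/(n + g + δ)]^(α/(1−α)), we have s/(n + g + δ) = (y*)^((1−α)/α) = 2.04^2.0303 = 4.2525.
Therefore n + g + δ = s / 4.2525 = 0.42 / 4.2525 = 0.0988, so n = 0.0988 − 0.077 = 0.0218.

n ≈ 0.022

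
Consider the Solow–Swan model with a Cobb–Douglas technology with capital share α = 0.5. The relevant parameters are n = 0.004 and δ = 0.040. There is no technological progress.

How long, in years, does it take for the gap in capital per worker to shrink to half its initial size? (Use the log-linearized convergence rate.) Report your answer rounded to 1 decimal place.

Near the steady state the convergence rate is λ = (1 − α)(n + δ).
λ = (1 − 0.5) × 0.044 = 0.5 × 0.044 = 0.0220
Half-life = ln 2 / λ = 0.6931 / 0.0220 ≈ 31.50 years

t_½ ≈ 31.5 years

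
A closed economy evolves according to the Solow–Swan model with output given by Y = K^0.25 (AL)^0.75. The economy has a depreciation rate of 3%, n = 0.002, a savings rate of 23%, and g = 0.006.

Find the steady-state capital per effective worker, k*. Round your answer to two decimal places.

k* ≈ 11.03

In steady state, investment equals break-even investment: s·k^α = (n + g + δ)·k.
Dividing both sides by k: k^(1−α) = s / (n + g + δ).
k^0.75 = 0.23 / (0.002 + 0.006 + 0.030) = 0.23 / 0.038 = 6.0526
k* = 6.0526^(1/0.75) ≈ 11.0304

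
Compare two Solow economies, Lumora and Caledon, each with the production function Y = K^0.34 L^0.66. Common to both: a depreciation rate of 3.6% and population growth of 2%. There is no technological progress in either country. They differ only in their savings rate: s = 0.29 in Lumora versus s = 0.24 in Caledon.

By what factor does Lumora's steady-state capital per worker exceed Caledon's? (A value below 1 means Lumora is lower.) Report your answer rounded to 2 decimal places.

Steady-state k* = [s/(n + δ)]^(1/(1−α)), so the ratio is [ (s_L/(n + δ)_L) / (s_C/(n + δ)_C) ]^1.5152.
s_L/(n + δ)_L = 0.29/0.056 = 5.1786; s_C/(n + δ)_C = 0.24/0.056 = 4.2857.
Ratio = (5.1786/4.2857)^1.5152 = 1.2083^1.5152 ≈ 1.3320

ratio ≈ 1.33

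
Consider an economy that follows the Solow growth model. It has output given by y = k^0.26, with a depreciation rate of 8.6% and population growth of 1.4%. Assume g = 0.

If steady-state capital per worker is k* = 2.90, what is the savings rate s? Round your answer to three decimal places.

In steady state, investment equals break-even investment: s·k^α = (n + δ)·k.
So s / (n + δ) = (k*)^(1−α) = 2.90^0.74 = 2.1987.
Therefore s = 2.1987 × (n + δ) = 2.1987 × 0.100 = 0.2199.

s ≈ 0.220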